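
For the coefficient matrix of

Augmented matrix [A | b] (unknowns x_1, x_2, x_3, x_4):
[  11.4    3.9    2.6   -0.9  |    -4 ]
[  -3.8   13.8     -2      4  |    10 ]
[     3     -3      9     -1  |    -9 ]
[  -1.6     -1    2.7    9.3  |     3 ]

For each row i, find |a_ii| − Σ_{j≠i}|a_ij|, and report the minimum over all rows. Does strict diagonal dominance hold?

2

row 1: |11.4| − (3.9+2.6+0.9) = 4
row 2: |13.8| − (3.8+2+4) = 4
row 3: |9| − (3+3+1) = 2
row 4: |9.3| − (1.6+1+2.7) = 4
minimum over rows = 2 → strictly diagonally dominant (convergence guaranteed)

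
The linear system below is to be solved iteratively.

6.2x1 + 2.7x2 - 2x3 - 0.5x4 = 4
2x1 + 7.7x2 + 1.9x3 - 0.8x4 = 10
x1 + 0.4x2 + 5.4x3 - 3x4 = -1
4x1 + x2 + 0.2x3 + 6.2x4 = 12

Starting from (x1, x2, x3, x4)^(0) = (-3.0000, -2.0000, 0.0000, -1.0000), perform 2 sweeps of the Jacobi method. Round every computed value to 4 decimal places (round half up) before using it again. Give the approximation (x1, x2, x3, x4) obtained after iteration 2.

(0.1118, 1.3707, 1.7325, 0.6922)

Iteration 1:
  x1 = (4 - (2.7)·-2.0000 - (-2)·0.0000 - (-0.5)·-1.0000) / (6.2) = 1.4355
  x2 = (10 - (2)·-3.0000 - (1.9)·0.0000 - (-0.8)·-1.0000) / (7.7) = 1.9740
  x3 = (-1 - (1)·-3.0000 - (0.4)·-2.0000 - (-3)·-1.0000) / (5.4) = -0.0370
  x4 = (12 - (4)·-3.0000 - (1)·-2.0000 - (0.2)·0.0000) / (6.2) = 4.1935
Iteration 2:
  x1 = (4 - (2.7)·1.9740 - (-2)·-0.0370 - (-0.5)·4.1935) / (6.2) = 0.1118
  x2 = (10 - (2)·1.4355 - (1.9)·-0.0370 - (-0.8)·4.1935) / (7.7) = 1.3707
  x3 = (-1 - (1)·1.4355 - (0.4)·1.9740 - (-3)·4.1935) / (5.4) = 1.7325
  x4 = (12 - (4)·1.4355 - (1)·1.9740 - (0.2)·-0.0370) / (6.2) = 0.6922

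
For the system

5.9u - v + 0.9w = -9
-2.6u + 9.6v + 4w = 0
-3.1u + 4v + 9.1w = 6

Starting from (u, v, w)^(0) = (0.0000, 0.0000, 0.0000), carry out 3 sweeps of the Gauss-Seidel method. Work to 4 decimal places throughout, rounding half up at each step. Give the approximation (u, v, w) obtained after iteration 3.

Iteration 1:
  u = (-9 - (-1)·0.0000 - (0.9)·0.0000) / (5.9) = -1.5254
  v = (0 - (-2.6)·-1.5254 - (4)·0.0000) / (9.6) = -0.4131
  w = (6 - (-3.1)·-1.5254 - (4)·-0.4131) / (9.1) = 0.3213
Iteration 2:
  u = (-9 - (-1)·-0.4131 - (0.9)·0.3213) / (5.9) = -1.6445
  v = (0 - (-2.6)·-1.6445 - (4)·0.3213) / (9.6) = -0.5793
  w = (6 - (-3.1)·-1.6445 - (4)·-0.5793) / (9.1) = 0.3538
Iteration 3:
  u = (-9 - (-1)·-0.5793 - (0.9)·0.3538) / (5.9) = -1.6776
  v = (0 - (-2.6)·-1.6776 - (4)·0.3538) / (9.6) = -0.6018
  w = (6 - (-3.1)·-1.6776 - (4)·-0.6018) / (9.1) = 0.3524

(-1.6776, -0.6018, 0.3524)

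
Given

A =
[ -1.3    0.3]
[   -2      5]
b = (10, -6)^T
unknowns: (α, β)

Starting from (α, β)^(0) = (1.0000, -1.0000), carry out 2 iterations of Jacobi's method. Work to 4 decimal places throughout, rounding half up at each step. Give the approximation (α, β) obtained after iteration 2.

Iteration 1:
  α = (10 - (0.3)·-1.0000) / (-1.3) = -7.9231
  β = (-6 - (-2)·1.0000) / (5) = -0.8000
Iteration 2:
  α = (10 - (0.3)·-0.8000) / (-1.3) = -7.8769
  β = (-6 - (-2)·-7.9231) / (5) = -4.3692

(-7.8769, -4.3692)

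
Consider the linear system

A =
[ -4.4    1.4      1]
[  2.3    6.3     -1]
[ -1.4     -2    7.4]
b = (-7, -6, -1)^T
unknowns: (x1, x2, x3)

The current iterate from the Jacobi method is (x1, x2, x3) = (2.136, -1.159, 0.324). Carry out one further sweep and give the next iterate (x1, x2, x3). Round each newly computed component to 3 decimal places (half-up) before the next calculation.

One sweep:
  x1 = (-7 - (1.4)·-1.159 - (1)·0.324) / (-4.4) = 1.296
  x2 = (-6 - (2.3)·2.136 - (-1)·0.324) / (6.3) = -1.681
  x3 = (-1 - (-1.4)·2.136 - (-2)·-1.159) / (7.4) = -0.044

(1.296, -1.681, -0.044)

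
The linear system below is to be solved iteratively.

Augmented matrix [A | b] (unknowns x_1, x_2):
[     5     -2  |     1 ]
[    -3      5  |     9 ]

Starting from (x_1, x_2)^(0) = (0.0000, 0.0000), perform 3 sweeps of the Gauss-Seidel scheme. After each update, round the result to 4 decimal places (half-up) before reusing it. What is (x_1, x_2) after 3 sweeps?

Iteration 1:
  x_1 = (1 - (-2)·0.0000) / (5) = 0.2000
  x_2 = (9 - (-3)·0.2000) / (5) = 1.9200
Iteration 2:
  x_1 = (1 - (-2)·1.9200) / (5) = 0.9680
  x_2 = (9 - (-3)·0.9680) / (5) = 2.3808
Iteration 3:
  x_1 = (1 - (-2)·2.3808) / (5) = 1.1523
  x_2 = (9 - (-3)·1.1523) / (5) = 2.4914

(1.1523, 2.4914)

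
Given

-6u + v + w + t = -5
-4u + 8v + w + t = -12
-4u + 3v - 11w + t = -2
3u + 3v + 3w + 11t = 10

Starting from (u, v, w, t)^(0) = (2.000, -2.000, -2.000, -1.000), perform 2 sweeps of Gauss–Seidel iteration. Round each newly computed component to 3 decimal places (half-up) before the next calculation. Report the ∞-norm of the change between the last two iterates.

0.822

Iteration 1:
  u = (-5 - (1)·-2.000 - (1)·-2.000 - (1)·-1.000) / (-6) = 0.000
  v = (-12 - (-4)·0.000 - (1)·-2.000 - (1)·-1.000) / (8) = -1.125
  w = (-2 - (-4)·0.000 - (3)·-1.125 - (1)·-1.000) / (-11) = -0.216
  t = (10 - (3)·0.000 - (3)·-1.125 - (3)·-0.216) / (11) = 1.275
Iteration 2:
  u = (-5 - (1)·-1.125 - (1)·-0.216 - (1)·1.275) / (-6) = 0.822
  v = (-12 - (-4)·0.822 - (1)·-0.216 - (1)·1.275) / (8) = -1.221
  w = (-2 - (-4)·0.822 - (3)·-1.221 - (1)·1.275) / (-11) = -0.334
  t = (10 - (3)·0.822 - (3)·-1.221 - (3)·-0.334) / (11) = 1.109
Change: (0.822, -0.096, -0.118, -0.166) → max |·| = 0.822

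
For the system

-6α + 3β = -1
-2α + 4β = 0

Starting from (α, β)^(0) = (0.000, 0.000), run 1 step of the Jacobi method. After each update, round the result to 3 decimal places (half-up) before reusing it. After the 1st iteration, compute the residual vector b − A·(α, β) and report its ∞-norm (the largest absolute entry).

0.334

Iteration 1:
  α = (-1 - (3)·0.000) / (-6) = 0.167
  β = (0 - (-2)·0.000) / (4) = 0.000
Residual b − A·x = (0.002, 0.334); ∞-norm = 0.334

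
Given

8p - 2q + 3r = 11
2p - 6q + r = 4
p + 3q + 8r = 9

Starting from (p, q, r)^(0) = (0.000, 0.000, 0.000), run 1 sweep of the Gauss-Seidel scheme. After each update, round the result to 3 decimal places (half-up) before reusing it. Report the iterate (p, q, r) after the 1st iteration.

Iteration 1:
  p = (11 - (-2)·0.000 - (3)·0.000) / (8) = 1.375
  q = (4 - (2)·1.375 - (1)·0.000) / (-6) = -0.208
  r = (9 - (1)·1.375 - (3)·-0.208) / (8) = 1.031

(1.375, -0.208, 1.031)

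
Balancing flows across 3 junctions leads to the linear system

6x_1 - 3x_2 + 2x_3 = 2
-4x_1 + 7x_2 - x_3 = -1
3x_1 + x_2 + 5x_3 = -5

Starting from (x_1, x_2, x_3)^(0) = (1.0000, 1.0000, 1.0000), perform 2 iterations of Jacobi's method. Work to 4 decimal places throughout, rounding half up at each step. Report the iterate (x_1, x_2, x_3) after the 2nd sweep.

Iteration 1:
  x_1 = (2 - (-3)·1.0000 - (2)·1.0000) / (6) = 0.5000
  x_2 = (-1 - (-4)·1.0000 - (-1)·1.0000) / (7) = 0.5714
  x_3 = (-5 - (3)·1.0000 - (1)·1.0000) / (5) = -1.8000
Iteration 2:
  x_1 = (2 - (-3)·0.5714 - (2)·-1.8000) / (6) = 1.2190
  x_2 = (-1 - (-4)·0.5000 - (-1)·-1.8000) / (7) = -0.1143
  x_3 = (-5 - (3)·0.5000 - (1)·0.5714) / (5) = -1.4143

(1.2190, -0.1143, -1.4143)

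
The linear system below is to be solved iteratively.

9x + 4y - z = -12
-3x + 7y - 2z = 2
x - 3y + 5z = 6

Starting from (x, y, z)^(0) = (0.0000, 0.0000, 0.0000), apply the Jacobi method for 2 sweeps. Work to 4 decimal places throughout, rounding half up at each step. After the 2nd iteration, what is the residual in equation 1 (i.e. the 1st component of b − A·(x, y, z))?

1.3523

Iteration 1:
  x = (-12 - (4)·0.0000 - (-1)·0.0000) / (9) = -1.3333
  y = (2 - (-3)·0.0000 - (-2)·0.0000) / (7) = 0.2857
  z = (6 - (1)·0.0000 - (-3)·0.0000) / (5) = 1.2000
Iteration 2:
  x = (-12 - (4)·0.2857 - (-1)·1.2000) / (9) = -1.3270
  y = (2 - (-3)·-1.3333 - (-2)·1.2000) / (7) = 0.0572
  z = (6 - (1)·-1.3333 - (-3)·0.2857) / (5) = 1.6381
Residual b − A·x = (1.3523, 0.8948, -0.6919)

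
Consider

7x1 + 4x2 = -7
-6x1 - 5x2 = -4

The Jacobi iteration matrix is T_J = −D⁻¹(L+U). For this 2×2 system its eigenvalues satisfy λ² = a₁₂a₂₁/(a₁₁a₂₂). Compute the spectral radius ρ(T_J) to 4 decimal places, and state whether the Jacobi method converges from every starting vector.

0.8281

a₁₂a₂₁/(a₁₁a₂₂) = (4)·(-6) / ((7)·(-5)) = 0.685714
ρ = √|0.685714| = √0.685714 = 0.8281
ρ < 1, so Jacobi converges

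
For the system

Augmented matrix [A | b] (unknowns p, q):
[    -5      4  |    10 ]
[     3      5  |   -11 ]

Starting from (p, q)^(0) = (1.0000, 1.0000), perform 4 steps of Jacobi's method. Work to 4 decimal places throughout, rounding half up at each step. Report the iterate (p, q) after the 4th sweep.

(-1.7248, -0.2896)

Iteration 1:
  p = (10 - (4)·1.0000) / (-5) = -1.2000
  q = (-11 - (3)·1.0000) / (5) = -2.8000
Iteration 2:
  p = (10 - (4)·-2.8000) / (-5) = -4.2400
  q = (-11 - (3)·-1.2000) / (5) = -1.4800
Iteration 3:
  p = (10 - (4)·-1.4800) / (-5) = -3.1840
  q = (-11 - (3)·-4.2400) / (5) = 0.3440
Iteration 4:
  p = (10 - (4)·0.3440) / (-5) = -1.7248
  q = (-11 - (3)·-3.1840) / (5) = -0.2896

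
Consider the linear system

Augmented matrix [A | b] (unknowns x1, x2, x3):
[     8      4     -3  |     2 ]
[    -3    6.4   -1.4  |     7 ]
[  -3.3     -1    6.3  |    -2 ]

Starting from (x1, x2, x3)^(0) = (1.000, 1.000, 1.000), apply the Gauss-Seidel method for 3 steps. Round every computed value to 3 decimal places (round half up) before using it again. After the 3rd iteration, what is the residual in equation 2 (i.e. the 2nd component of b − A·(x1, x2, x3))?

0.068

Iteration 1:
  x1 = (2 - (4)·1.000 - (-3)·1.000) / (8) = 0.125
  x2 = (7 - (-3)·0.125 - (-1.4)·1.000) / (6.4) = 1.371
  x3 = (-2 - (-3.3)·0.125 - (-1)·1.371) / (6.3) = -0.034
Iteration 2:
  x1 = (2 - (4)·1.371 - (-3)·-0.034) / (8) = -0.448
  x2 = (7 - (-3)·-0.448 - (-1.4)·-0.034) / (6.4) = 0.876
  x3 = (-2 - (-3.3)·-0.448 - (-1)·0.876) / (6.3) = -0.413
Iteration 3:
  x1 = (2 - (4)·0.876 - (-3)·-0.413) / (8) = -0.343
  x2 = (7 - (-3)·-0.343 - (-1.4)·-0.413) / (6.4) = 0.843
  x3 = (-2 - (-3.3)·-0.343 - (-1)·0.843) / (6.3) = -0.363
Residual b − A·x = (0.283, 0.068, -0.002)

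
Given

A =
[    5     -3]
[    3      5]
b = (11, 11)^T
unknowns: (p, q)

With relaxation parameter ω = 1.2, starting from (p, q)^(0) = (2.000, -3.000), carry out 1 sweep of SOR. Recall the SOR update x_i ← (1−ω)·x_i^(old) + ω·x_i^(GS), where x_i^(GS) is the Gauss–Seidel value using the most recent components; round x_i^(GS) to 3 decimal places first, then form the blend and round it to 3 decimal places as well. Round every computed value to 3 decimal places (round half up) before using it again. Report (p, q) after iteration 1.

(0.080, 3.182)

Iteration 1:
  p: GS value = (11 - (-3)·-3.000) / (5) = 0.400;  p ← (1−ω)·2.000 + ω·0.400 = 0.080
  q: GS value = (11 - (3)·0.080) / (5) = 2.152;  q ← (1−ω)·-3.000 + ω·2.152 = 3.182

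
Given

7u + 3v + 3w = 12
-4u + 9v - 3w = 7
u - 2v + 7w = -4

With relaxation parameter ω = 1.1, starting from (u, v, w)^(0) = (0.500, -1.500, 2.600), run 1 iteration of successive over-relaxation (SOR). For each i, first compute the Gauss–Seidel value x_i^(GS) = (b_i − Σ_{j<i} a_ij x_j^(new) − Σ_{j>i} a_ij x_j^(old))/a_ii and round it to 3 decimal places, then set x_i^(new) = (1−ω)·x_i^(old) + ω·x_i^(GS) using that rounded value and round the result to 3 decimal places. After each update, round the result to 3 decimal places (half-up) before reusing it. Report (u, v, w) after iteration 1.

Iteration 1:
  u: GS value = (12 - (3)·-1.500 - (3)·2.600) / (7) = 1.243;  u ← (1−ω)·0.500 + ω·1.243 = 1.317
  v: GS value = (7 - (-4)·1.317 - (-3)·2.600) / (9) = 2.230;  v ← (1−ω)·-1.500 + ω·2.230 = 2.603
  w: GS value = (-4 - (1)·1.317 - (-2)·2.603) / (7) = -0.016;  w ← (1−ω)·2.600 + ω·-0.016 = -0.278

(1.317, 2.603, -0.278)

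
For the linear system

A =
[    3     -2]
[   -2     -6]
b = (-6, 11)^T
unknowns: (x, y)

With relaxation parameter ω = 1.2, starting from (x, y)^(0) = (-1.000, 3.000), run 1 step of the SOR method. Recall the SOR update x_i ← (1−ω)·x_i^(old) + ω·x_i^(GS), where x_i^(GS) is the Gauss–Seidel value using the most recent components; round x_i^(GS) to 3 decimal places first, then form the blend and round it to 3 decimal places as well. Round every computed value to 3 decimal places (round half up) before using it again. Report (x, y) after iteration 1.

Iteration 1:
  x: GS value = (-6 - (-2)·3.000) / (3) = 0.000;  x ← (1−ω)·-1.000 + ω·0.000 = 0.200
  y: GS value = (11 - (-2)·0.200) / (-6) = -1.900;  y ← (1−ω)·3.000 + ω·-1.900 = -2.880

(0.200, -2.880)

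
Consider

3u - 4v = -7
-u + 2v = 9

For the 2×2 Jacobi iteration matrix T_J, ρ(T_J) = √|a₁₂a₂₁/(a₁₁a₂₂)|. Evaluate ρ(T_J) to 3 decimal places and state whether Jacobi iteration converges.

0.816

a₁₂a₂₁/(a₁₁a₂₂) = (-4)·(-1) / ((3)·(2)) = 0.666667
ρ = √|0.666667| = √0.666667 = 0.816
ρ < 1, so Jacobi converges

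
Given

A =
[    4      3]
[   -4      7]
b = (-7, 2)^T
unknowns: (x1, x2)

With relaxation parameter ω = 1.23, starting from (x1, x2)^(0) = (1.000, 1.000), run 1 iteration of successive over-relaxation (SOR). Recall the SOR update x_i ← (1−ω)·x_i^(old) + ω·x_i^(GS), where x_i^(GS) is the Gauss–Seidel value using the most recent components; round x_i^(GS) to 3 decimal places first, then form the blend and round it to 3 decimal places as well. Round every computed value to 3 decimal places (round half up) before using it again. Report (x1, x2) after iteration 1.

(-3.305, -2.202)

Iteration 1:
  x1: GS value = (-7 - (3)·1.000) / (4) = -2.500;  x1 ← (1−ω)·1.000 + ω·-2.500 = -3.305
  x2: GS value = (2 - (-4)·-3.305) / (7) = -1.603;  x2 ← (1−ω)·1.000 + ω·-1.603 = -2.202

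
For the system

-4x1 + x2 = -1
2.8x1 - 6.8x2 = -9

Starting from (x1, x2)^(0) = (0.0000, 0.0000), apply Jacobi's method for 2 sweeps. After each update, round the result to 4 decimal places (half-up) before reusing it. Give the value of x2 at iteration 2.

1.4265

Iteration 1:
  x1 = (-1 - (1)·0.0000) / (-4) = 0.2500
  x2 = (-9 - (2.8)·0.0000) / (-6.8) = 1.3235
Iteration 2:
  x1 = (-1 - (1)·1.3235) / (-4) = 0.5809
  x2 = (-9 - (2.8)·0.2500) / (-6.8) = 1.4265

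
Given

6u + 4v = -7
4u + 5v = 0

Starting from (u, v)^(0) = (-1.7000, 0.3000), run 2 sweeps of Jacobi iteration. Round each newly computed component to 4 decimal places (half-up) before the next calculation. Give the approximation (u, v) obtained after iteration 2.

(-2.0733, 1.0934)

Iteration 1:
  u = (-7 - (4)·0.3000) / (6) = -1.3667
  v = (0 - (4)·-1.7000) / (5) = 1.3600
Iteration 2:
  u = (-7 - (4)·1.3600) / (6) = -2.0733
  v = (0 - (4)·-1.3667) / (5) = 1.0934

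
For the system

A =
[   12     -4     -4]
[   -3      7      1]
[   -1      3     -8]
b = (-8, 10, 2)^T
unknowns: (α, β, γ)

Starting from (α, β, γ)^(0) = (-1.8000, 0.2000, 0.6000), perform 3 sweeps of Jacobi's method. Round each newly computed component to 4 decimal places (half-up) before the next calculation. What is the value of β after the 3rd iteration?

Iteration 1:
  α = (-8 - (-4)·0.2000 - (-4)·0.6000) / (12) = -0.4000
  β = (10 - (-3)·-1.8000 - (1)·0.6000) / (7) = 0.5714
  γ = (2 - (-1)·-1.8000 - (3)·0.2000) / (-8) = 0.0500
Iteration 2:
  α = (-8 - (-4)·0.5714 - (-4)·0.0500) / (12) = -0.4595
  β = (10 - (-3)·-0.4000 - (1)·0.0500) / (7) = 1.2500
  γ = (2 - (-1)·-0.4000 - (3)·0.5714) / (-8) = 0.0143
Iteration 3:
  α = (-8 - (-4)·1.2500 - (-4)·0.0143) / (12) = -0.2452
  β = (10 - (-3)·-0.4595 - (1)·0.0143) / (7) = 1.2296
  γ = (2 - (-1)·-0.4595 - (3)·1.2500) / (-8) = 0.2762

1.2296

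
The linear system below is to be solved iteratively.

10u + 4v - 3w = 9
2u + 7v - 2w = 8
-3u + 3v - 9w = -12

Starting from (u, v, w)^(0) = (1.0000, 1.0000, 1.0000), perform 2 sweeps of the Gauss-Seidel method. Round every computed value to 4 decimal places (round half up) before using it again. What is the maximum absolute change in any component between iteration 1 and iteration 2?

0.1162

Iteration 1:
  u = (9 - (4)·1.0000 - (-3)·1.0000) / (10) = 0.8000
  v = (8 - (2)·0.8000 - (-2)·1.0000) / (7) = 1.2000
  w = (-12 - (-3)·0.8000 - (3)·1.2000) / (-9) = 1.4667
Iteration 2:
  u = (9 - (4)·1.2000 - (-3)·1.4667) / (10) = 0.8600
  v = (8 - (2)·0.8600 - (-2)·1.4667) / (7) = 1.3162
  w = (-12 - (-3)·0.8600 - (3)·1.3162) / (-9) = 1.4854
Change: (0.0600, 0.1162, 0.0187) → max |·| = 0.1162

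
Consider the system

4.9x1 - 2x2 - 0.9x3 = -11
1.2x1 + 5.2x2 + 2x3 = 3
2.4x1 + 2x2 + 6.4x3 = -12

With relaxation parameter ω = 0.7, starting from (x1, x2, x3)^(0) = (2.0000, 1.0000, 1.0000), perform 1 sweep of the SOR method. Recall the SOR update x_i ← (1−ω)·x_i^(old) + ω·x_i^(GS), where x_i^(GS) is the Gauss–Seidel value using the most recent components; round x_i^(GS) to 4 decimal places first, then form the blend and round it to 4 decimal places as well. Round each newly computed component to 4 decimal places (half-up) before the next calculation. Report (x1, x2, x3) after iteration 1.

Iteration 1:
  x1: GS value = (-11 - (-2)·1.0000 - (-0.9)·1.0000) / (4.9) = -1.6531;  x1 ← (1−ω)·2.0000 + ω·-1.6531 = -0.5572
  x2: GS value = (3 - (1.2)·-0.5572 - (2)·1.0000) / (5.2) = 0.3209;  x2 ← (1−ω)·1.0000 + ω·0.3209 = 0.5246
  x3: GS value = (-12 - (2.4)·-0.5572 - (2)·0.5246) / (6.4) = -1.8300;  x3 ← (1−ω)·1.0000 + ω·-1.8300 = -0.9810

(-0.5572, 0.5246, -0.9810)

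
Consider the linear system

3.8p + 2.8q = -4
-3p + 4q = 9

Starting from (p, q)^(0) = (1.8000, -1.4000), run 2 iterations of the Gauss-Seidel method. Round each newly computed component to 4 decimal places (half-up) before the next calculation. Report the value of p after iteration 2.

-2.6989

Iteration 1:
  p = (-4 - (2.8)·-1.4000) / (3.8) = -0.0211
  q = (9 - (-3)·-0.0211) / (4) = 2.2342
Iteration 2:
  p = (-4 - (2.8)·2.2342) / (3.8) = -2.6989
  q = (9 - (-3)·-2.6989) / (4) = 0.2258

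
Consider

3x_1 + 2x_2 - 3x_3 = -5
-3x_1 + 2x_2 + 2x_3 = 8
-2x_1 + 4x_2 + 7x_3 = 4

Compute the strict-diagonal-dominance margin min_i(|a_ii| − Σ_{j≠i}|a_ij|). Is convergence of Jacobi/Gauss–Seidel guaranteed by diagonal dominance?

row 1: |3| − (2+3) = -2
row 2: |2| − (3+2) = -3
row 3: |7| − (2+4) = 1
minimum over rows = -3 → not strictly diagonally dominant

-3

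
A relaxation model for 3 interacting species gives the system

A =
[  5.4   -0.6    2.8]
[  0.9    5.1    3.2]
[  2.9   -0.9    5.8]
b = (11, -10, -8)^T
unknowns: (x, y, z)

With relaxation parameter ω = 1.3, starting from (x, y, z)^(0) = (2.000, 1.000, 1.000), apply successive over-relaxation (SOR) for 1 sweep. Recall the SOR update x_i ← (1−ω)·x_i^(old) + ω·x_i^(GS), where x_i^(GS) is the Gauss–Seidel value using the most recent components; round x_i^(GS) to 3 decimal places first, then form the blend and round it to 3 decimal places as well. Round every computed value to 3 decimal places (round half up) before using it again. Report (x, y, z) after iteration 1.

Iteration 1:
  x: GS value = (11 - (-0.6)·1.000 - (2.8)·1.000) / (5.4) = 1.630;  x ← (1−ω)·2.000 + ω·1.630 = 1.519
  y: GS value = (-10 - (0.9)·1.519 - (3.2)·1.000) / (5.1) = -2.856;  y ← (1−ω)·1.000 + ω·-2.856 = -4.013
  z: GS value = (-8 - (2.9)·1.519 - (-0.9)·-4.013) / (5.8) = -2.762;  z ← (1−ω)·1.000 + ω·-2.762 = -3.891

(1.519, -4.013, -3.891)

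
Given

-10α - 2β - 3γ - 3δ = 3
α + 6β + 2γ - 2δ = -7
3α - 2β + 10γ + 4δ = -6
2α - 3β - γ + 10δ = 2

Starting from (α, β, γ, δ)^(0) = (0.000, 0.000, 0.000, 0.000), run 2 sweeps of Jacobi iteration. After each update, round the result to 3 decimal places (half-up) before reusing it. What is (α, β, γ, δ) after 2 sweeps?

Iteration 1:
  α = (3 - (-2)·0.000 - (-3)·0.000 - (-3)·0.000) / (-10) = -0.300
  β = (-7 - (1)·0.000 - (2)·0.000 - (-2)·0.000) / (6) = -1.167
  γ = (-6 - (3)·0.000 - (-2)·0.000 - (4)·0.000) / (10) = -0.600
  δ = (2 - (2)·0.000 - (-3)·0.000 - (-1)·0.000) / (10) = 0.200
Iteration 2:
  α = (3 - (-2)·-1.167 - (-3)·-0.600 - (-3)·0.200) / (-10) = 0.053
  β = (-7 - (1)·-0.300 - (2)·-0.600 - (-2)·0.200) / (6) = -0.850
  γ = (-6 - (3)·-0.300 - (-2)·-1.167 - (4)·0.200) / (10) = -0.823
  δ = (2 - (2)·-0.300 - (-3)·-1.167 - (-1)·-0.600) / (10) = -0.150

(0.053, -0.850, -0.823, -0.150)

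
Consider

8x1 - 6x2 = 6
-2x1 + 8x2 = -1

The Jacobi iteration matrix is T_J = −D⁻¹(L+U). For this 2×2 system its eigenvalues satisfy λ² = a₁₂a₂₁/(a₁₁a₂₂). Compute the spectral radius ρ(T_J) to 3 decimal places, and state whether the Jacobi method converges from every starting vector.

0.433

a₁₂a₂₁/(a₁₁a₂₂) = (-6)·(-2) / ((8)·(8)) = 0.187500
ρ = √|0.187500| = √0.187500 = 0.433
ρ < 1, so Jacobi converges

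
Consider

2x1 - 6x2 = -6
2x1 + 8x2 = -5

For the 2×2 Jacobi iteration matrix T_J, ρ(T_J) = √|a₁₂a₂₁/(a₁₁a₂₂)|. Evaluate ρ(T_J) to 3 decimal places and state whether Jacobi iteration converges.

a₁₂a₂₁/(a₁₁a₂₂) = (-6)·(2) / ((2)·(8)) = -0.750000
ρ = √|-0.750000| = √0.750000 = 0.866
ρ < 1, so Jacobi converges

0.866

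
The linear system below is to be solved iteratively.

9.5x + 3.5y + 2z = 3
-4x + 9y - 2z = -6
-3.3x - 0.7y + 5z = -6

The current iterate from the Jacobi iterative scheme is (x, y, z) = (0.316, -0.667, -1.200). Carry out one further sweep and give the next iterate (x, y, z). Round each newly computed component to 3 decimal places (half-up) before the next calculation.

One sweep:
  x = (3 - (3.5)·-0.667 - (2)·-1.200) / (9.5) = 0.814
  y = (-6 - (-4)·0.316 - (-2)·-1.200) / (9) = -0.793
  z = (-6 - (-3.3)·0.316 - (-0.7)·-0.667) / (5) = -1.085

(0.814, -0.793, -1.085)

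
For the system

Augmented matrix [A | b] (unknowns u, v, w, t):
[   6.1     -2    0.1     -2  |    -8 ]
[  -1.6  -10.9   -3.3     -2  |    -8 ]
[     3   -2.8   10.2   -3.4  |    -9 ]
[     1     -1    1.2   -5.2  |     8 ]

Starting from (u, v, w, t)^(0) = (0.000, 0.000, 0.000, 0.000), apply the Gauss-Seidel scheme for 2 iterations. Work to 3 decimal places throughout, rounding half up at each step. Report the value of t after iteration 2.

Iteration 1:
  u = (-8 - (-2)·0.000 - (0.1)·0.000 - (-2)·0.000) / (6.1) = -1.311
  v = (-8 - (-1.6)·-1.311 - (-3.3)·0.000 - (-2)·0.000) / (-10.9) = 0.926
  w = (-9 - (3)·-1.311 - (-2.8)·0.926 - (-3.4)·0.000) / (10.2) = -0.243
  t = (8 - (1)·-1.311 - (-1)·0.926 - (1.2)·-0.243) / (-5.2) = -2.025
Iteration 2:
  u = (-8 - (-2)·0.926 - (0.1)·-0.243 - (-2)·-2.025) / (6.1) = -1.668
  v = (-8 - (-1.6)·-1.668 - (-3.3)·-0.243 - (-2)·-2.025) / (-10.9) = 1.424
  w = (-9 - (3)·-1.668 - (-2.8)·1.424 - (-3.4)·-2.025) / (10.2) = -0.676
  t = (8 - (1)·-1.668 - (-1)·1.424 - (1.2)·-0.676) / (-5.2) = -2.289

-2.289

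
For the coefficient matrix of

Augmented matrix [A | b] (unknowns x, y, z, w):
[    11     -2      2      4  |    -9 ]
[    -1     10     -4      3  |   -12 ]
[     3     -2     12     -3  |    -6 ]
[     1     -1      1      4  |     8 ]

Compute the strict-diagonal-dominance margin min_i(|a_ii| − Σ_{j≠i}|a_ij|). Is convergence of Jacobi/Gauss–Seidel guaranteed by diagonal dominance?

row 1: |11| − (2+2+4) = 3
row 2: |10| − (1+4+3) = 2
row 3: |12| − (3+2+3) = 4
row 4: |4| − (1+1+1) = 1
minimum over rows = 1 → strictly diagonally dominant (convergence guaranteed)

1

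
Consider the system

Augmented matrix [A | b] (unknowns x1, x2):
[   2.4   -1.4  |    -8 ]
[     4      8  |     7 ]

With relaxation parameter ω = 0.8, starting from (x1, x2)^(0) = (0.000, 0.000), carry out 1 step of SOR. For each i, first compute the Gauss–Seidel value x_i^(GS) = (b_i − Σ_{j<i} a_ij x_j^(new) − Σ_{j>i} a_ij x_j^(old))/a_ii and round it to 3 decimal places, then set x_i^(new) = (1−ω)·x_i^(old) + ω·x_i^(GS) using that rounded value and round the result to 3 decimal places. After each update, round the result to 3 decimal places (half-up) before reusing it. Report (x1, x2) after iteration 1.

Iteration 1:
  x1: GS value = (-8 - (-1.4)·0.000) / (2.4) = -3.333;  x1 ← (1−ω)·0.000 + ω·-3.333 = -2.666
  x2: GS value = (7 - (4)·-2.666) / (8) = 2.208;  x2 ← (1−ω)·0.000 + ω·2.208 = 1.766

(-2.666, 1.766)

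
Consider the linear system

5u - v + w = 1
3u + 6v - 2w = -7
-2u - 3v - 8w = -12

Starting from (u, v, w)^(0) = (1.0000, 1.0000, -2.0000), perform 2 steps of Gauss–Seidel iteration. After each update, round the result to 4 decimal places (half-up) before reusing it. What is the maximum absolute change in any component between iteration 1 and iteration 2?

Iteration 1:
  u = (1 - (-1)·1.0000 - (1)·-2.0000) / (5) = 0.8000
  v = (-7 - (3)·0.8000 - (-2)·-2.0000) / (6) = -2.2333
  w = (-12 - (-2)·0.8000 - (-3)·-2.2333) / (-8) = 2.1375
Iteration 2:
  u = (1 - (-1)·-2.2333 - (1)·2.1375) / (5) = -0.6742
  v = (-7 - (3)·-0.6742 - (-2)·2.1375) / (6) = -0.1171
  w = (-12 - (-2)·-0.6742 - (-3)·-0.1171) / (-8) = 1.7125
Change: (-1.4742, 2.1162, -0.4250) → max |·| = 2.1162

2.1162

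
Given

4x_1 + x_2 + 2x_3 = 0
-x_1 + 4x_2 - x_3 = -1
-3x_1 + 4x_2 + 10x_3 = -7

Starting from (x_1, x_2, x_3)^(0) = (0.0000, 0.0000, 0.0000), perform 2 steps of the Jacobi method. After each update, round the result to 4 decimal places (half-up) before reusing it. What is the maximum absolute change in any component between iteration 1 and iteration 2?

0.4125

Iteration 1:
  x_1 = (0 - (1)·0.0000 - (2)·0.0000) / (4) = 0.0000
  x_2 = (-1 - (-1)·0.0000 - (-1)·0.0000) / (4) = -0.2500
  x_3 = (-7 - (-3)·0.0000 - (4)·0.0000) / (10) = -0.7000
Iteration 2:
  x_1 = (0 - (1)·-0.2500 - (2)·-0.7000) / (4) = 0.4125
  x_2 = (-1 - (-1)·0.0000 - (-1)·-0.7000) / (4) = -0.4250
  x_3 = (-7 - (-3)·0.0000 - (4)·-0.2500) / (10) = -0.6000
Change: (0.4125, -0.1750, 0.1000) → max |·| = 0.4125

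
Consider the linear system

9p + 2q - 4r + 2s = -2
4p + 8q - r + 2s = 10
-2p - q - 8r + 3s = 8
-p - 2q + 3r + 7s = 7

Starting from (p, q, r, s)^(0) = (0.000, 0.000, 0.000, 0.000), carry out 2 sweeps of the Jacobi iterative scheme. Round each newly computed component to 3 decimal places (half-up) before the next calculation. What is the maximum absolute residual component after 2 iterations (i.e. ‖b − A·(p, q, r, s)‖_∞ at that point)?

4.418

Iteration 1:
  p = (-2 - (2)·0.000 - (-4)·0.000 - (2)·0.000) / (9) = -0.222
  q = (10 - (4)·0.000 - (-1)·0.000 - (2)·0.000) / (8) = 1.250
  r = (8 - (-2)·0.000 - (-1)·0.000 - (3)·0.000) / (-8) = -1.000
  s = (7 - (-1)·0.000 - (-2)·0.000 - (3)·0.000) / (7) = 1.000
Iteration 2:
  p = (-2 - (2)·1.250 - (-4)·-1.000 - (2)·1.000) / (9) = -1.167
  q = (10 - (4)·-0.222 - (-1)·-1.000 - (2)·1.000) / (8) = 0.986
  r = (8 - (-2)·-0.222 - (-1)·1.250 - (3)·1.000) / (-8) = -0.726
  s = (7 - (-1)·-0.222 - (-2)·1.250 - (3)·-1.000) / (7) = 1.754
Residual b − A·x = (0.119, 2.546, -4.418, -2.295); ∞-norm = 4.418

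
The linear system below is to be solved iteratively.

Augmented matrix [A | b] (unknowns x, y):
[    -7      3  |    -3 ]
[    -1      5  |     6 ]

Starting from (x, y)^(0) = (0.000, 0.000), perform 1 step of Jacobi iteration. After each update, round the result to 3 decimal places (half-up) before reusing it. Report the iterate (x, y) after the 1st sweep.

Iteration 1:
  x = (-3 - (3)·0.000) / (-7) = 0.429
  y = (6 - (-1)·0.000) / (5) = 1.200

(0.429, 1.200)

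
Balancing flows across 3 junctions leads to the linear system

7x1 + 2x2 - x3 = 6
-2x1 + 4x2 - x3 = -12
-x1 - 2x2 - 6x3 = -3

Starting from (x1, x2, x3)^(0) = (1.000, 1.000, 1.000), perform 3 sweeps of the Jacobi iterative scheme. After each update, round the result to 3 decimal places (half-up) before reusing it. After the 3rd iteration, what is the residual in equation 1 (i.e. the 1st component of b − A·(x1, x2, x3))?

Iteration 1:
  x1 = (6 - (2)·1.000 - (-1)·1.000) / (7) = 0.714
  x2 = (-12 - (-2)·1.000 - (-1)·1.000) / (4) = -2.250
  x3 = (-3 - (-1)·1.000 - (-2)·1.000) / (-6) = 0.000
Iteration 2:
  x1 = (6 - (2)·-2.250 - (-1)·0.000) / (7) = 1.500
  x2 = (-12 - (-2)·0.714 - (-1)·0.000) / (4) = -2.643
  x3 = (-3 - (-1)·0.714 - (-2)·-2.250) / (-6) = 1.131
Iteration 3:
  x1 = (6 - (2)·-2.643 - (-1)·1.131) / (7) = 1.774
  x2 = (-12 - (-2)·1.500 - (-1)·1.131) / (4) = -1.967
  x3 = (-3 - (-1)·1.500 - (-2)·-2.643) / (-6) = 1.131
Residual b − A·x = (-1.353, 0.547, 1.626)

-1.353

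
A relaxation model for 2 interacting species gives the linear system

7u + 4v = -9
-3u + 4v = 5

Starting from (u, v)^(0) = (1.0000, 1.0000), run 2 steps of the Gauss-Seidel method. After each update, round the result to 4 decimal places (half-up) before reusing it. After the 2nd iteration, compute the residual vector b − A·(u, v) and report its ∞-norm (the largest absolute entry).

Iteration 1:
  u = (-9 - (4)·1.0000) / (7) = -1.8571
  v = (5 - (-3)·-1.8571) / (4) = -0.1428
Iteration 2:
  u = (-9 - (4)·-0.1428) / (7) = -1.2041
  v = (5 - (-3)·-1.2041) / (4) = 0.3469
Residual b − A·x = (-1.9589, 0.0001); ∞-norm = 1.9589

1.9589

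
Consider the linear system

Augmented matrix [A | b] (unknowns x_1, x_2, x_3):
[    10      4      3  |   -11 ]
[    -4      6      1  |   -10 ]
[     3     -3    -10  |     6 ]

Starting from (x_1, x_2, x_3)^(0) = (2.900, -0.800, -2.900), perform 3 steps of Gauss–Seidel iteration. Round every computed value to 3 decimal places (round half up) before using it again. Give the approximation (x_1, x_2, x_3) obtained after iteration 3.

(-0.243, -1.800, -0.133)

Iteration 1:
  x_1 = (-11 - (4)·-0.800 - (3)·-2.900) / (10) = 0.090
  x_2 = (-10 - (-4)·0.090 - (1)·-2.900) / (6) = -1.123
  x_3 = (6 - (3)·0.090 - (-3)·-1.123) / (-10) = -0.236
Iteration 2:
  x_1 = (-11 - (4)·-1.123 - (3)·-0.236) / (10) = -0.580
  x_2 = (-10 - (-4)·-0.580 - (1)·-0.236) / (6) = -2.014
  x_3 = (6 - (3)·-0.580 - (-3)·-2.014) / (-10) = -0.170
Iteration 3:
  x_1 = (-11 - (4)·-2.014 - (3)·-0.170) / (10) = -0.243
  x_2 = (-10 - (-4)·-0.243 - (1)·-0.170) / (6) = -1.800
  x_3 = (6 - (3)·-0.243 - (-3)·-1.800) / (-10) = -0.133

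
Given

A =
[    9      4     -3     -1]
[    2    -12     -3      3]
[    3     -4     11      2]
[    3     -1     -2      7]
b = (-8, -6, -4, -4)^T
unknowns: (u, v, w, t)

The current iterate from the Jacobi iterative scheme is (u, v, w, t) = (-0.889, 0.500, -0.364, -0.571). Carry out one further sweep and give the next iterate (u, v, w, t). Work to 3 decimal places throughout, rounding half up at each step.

One sweep:
  u = (-8 - (4)·0.500 - (-3)·-0.364 - (-1)·-0.571) / (9) = -1.296
  v = (-6 - (2)·-0.889 - (-3)·-0.364 - (3)·-0.571) / (-12) = 0.300
  w = (-4 - (3)·-0.889 - (-4)·0.500 - (2)·-0.571) / (11) = 0.164
  t = (-4 - (3)·-0.889 - (-1)·0.500 - (-2)·-0.364) / (7) = -0.223

(-1.296, 0.300, 0.164, -0.223)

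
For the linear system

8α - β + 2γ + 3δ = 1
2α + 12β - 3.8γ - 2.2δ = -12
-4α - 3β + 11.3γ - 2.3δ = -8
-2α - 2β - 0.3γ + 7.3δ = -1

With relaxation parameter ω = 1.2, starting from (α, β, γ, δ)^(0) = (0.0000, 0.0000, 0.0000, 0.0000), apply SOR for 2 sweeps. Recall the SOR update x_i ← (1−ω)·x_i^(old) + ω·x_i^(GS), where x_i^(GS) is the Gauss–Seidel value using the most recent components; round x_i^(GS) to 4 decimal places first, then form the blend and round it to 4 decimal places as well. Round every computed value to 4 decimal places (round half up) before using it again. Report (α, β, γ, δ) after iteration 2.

Iteration 1:
  α: GS value = (1 - (-1)·0.0000 - (2)·0.0000 - (3)·0.0000) / (8) = 0.1250;  α ← (1−ω)·0.0000 + ω·0.1250 = 0.1500
  β: GS value = (-12 - (2)·0.1500 - (-3.8)·0.0000 - (-2.2)·0.0000) / (12) = -1.0250;  β ← (1−ω)·0.0000 + ω·-1.0250 = -1.2300
  γ: GS value = (-8 - (-4)·0.1500 - (-3)·-1.2300 - (-2.3)·0.0000) / (11.3) = -0.9814;  γ ← (1−ω)·0.0000 + ω·-0.9814 = -1.1777
  δ: GS value = (-1 - (-2)·0.1500 - (-2)·-1.2300 - (-0.3)·-1.1777) / (7.3) = -0.4813;  δ ← (1−ω)·0.0000 + ω·-0.4813 = -0.5776
Iteration 2:
  α: GS value = (1 - (-1)·-1.2300 - (2)·-1.1777 - (3)·-0.5776) / (8) = 0.4823;  α ← (1−ω)·0.1500 + ω·0.4823 = 0.5488
  β: GS value = (-12 - (2)·0.5488 - (-3.8)·-1.1777 - (-2.2)·-0.5776) / (12) = -1.5703;  β ← (1−ω)·-1.2300 + ω·-1.5703 = -1.6384
  γ: GS value = (-8 - (-4)·0.5488 - (-3)·-1.6384 - (-2.3)·-0.5776) / (11.3) = -1.0662;  γ ← (1−ω)·-1.1777 + ω·-1.0662 = -1.0439
  δ: GS value = (-1 - (-2)·0.5488 - (-2)·-1.6384 - (-0.3)·-1.0439) / (7.3) = -0.4784;  δ ← (1−ω)·-0.5776 + ω·-0.4784 = -0.4586

(0.5488, -1.6384, -1.0439, -0.4586)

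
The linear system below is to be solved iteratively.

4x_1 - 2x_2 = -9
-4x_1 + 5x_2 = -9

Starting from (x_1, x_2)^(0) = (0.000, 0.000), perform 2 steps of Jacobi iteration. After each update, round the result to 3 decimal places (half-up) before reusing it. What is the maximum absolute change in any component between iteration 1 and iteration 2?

Iteration 1:
  x_1 = (-9 - (-2)·0.000) / (4) = -2.250
  x_2 = (-9 - (-4)·0.000) / (5) = -1.800
Iteration 2:
  x_1 = (-9 - (-2)·-1.800) / (4) = -3.150
  x_2 = (-9 - (-4)·-2.250) / (5) = -3.600
Change: (-0.900, -1.800) → max |·| = 1.800

1.800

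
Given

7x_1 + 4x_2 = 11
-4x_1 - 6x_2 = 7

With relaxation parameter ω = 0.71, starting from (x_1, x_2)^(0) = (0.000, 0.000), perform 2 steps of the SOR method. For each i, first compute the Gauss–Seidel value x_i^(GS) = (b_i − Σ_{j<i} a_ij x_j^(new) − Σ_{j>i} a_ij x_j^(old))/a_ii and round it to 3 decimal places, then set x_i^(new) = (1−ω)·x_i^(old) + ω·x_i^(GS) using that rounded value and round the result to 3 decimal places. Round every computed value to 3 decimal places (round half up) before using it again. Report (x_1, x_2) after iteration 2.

Iteration 1:
  x_1: GS value = (11 - (4)·0.000) / (7) = 1.571;  x_1 ← (1−ω)·0.000 + ω·1.571 = 1.115
  x_2: GS value = (7 - (-4)·1.115) / (-6) = -1.910;  x_2 ← (1−ω)·0.000 + ω·-1.910 = -1.356
Iteration 2:
  x_1: GS value = (11 - (4)·-1.356) / (7) = 2.346;  x_1 ← (1−ω)·1.115 + ω·2.346 = 1.989
  x_2: GS value = (7 - (-4)·1.989) / (-6) = -2.493;  x_2 ← (1−ω)·-1.356 + ω·-2.493 = -2.163

(1.989, -2.163)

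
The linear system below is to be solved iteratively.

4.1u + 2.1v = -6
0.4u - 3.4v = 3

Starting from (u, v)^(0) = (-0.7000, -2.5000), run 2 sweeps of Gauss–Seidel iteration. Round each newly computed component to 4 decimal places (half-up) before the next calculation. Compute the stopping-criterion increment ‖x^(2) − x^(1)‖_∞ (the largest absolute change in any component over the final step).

Iteration 1:
  u = (-6 - (2.1)·-2.5000) / (4.1) = -0.1829
  v = (3 - (0.4)·-0.1829) / (-3.4) = -0.9039
Iteration 2:
  u = (-6 - (2.1)·-0.9039) / (4.1) = -1.0004
  v = (3 - (0.4)·-1.0004) / (-3.4) = -1.0000
Change: (-0.8175, -0.0961) → max |·| = 0.8175

0.8175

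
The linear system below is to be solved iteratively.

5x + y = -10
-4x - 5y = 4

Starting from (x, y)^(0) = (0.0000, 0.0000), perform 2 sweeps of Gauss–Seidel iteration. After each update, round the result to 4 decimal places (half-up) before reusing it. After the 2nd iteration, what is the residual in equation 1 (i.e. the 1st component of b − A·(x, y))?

Iteration 1:
  x = (-10 - (1)·0.0000) / (5) = -2.0000
  y = (4 - (-4)·-2.0000) / (-5) = 0.8000
Iteration 2:
  x = (-10 - (1)·0.8000) / (5) = -2.1600
  y = (4 - (-4)·-2.1600) / (-5) = 0.9280
Residual b − A·x = (-0.1280, 0.0000)

-0.1280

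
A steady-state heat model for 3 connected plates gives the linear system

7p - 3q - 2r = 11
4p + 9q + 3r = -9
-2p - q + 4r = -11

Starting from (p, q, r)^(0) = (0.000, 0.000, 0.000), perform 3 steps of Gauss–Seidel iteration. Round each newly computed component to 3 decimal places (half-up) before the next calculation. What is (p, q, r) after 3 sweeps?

Iteration 1:
  p = (11 - (-3)·0.000 - (-2)·0.000) / (7) = 1.571
  q = (-9 - (4)·1.571 - (3)·0.000) / (9) = -1.698
  r = (-11 - (-2)·1.571 - (-1)·-1.698) / (4) = -2.389
Iteration 2:
  p = (11 - (-3)·-1.698 - (-2)·-2.389) / (7) = 0.161
  q = (-9 - (4)·0.161 - (3)·-2.389) / (9) = -0.275
  r = (-11 - (-2)·0.161 - (-1)·-0.275) / (4) = -2.738
Iteration 3:
  p = (11 - (-3)·-0.275 - (-2)·-2.738) / (7) = 0.671
  q = (-9 - (4)·0.671 - (3)·-2.738) / (9) = -0.386
  r = (-11 - (-2)·0.671 - (-1)·-0.386) / (4) = -2.511

(0.671, -0.386, -2.511)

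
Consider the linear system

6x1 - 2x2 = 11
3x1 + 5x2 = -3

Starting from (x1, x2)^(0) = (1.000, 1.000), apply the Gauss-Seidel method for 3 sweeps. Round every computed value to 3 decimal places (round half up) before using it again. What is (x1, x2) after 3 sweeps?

(1.393, -1.436)

Iteration 1:
  x1 = (11 - (-2)·1.000) / (6) = 2.167
  x2 = (-3 - (3)·2.167) / (5) = -1.900
Iteration 2:
  x1 = (11 - (-2)·-1.900) / (6) = 1.200
  x2 = (-3 - (3)·1.200) / (5) = -1.320
Iteration 3:
  x1 = (11 - (-2)·-1.320) / (6) = 1.393
  x2 = (-3 - (3)·1.393) / (5) = -1.436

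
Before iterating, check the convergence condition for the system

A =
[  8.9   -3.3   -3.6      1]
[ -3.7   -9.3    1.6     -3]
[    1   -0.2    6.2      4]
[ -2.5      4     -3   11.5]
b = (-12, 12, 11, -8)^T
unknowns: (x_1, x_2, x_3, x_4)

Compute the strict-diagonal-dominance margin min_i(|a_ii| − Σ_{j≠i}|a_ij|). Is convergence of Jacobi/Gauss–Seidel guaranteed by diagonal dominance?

row 1: |8.9| − (3.3+3.6+1) = 1
row 2: |-9.3| − (3.7+1.6+3) = 1
row 3: |6.2| − (1+0.2+4) = 1
row 4: |11.5| − (2.5+4+3) = 2
minimum over rows = 1 → strictly diagonally dominant (convergence guaranteed)

1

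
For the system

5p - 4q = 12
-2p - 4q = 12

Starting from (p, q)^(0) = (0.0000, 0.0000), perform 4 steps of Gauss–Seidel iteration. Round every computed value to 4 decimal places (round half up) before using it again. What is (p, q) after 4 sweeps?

Iteration 1:
  p = (12 - (-4)·0.0000) / (5) = 2.4000
  q = (12 - (-2)·2.4000) / (-4) = -4.2000
Iteration 2:
  p = (12 - (-4)·-4.2000) / (5) = -0.9600
  q = (12 - (-2)·-0.9600) / (-4) = -2.5200
Iteration 3:
  p = (12 - (-4)·-2.5200) / (5) = 0.3840
  q = (12 - (-2)·0.3840) / (-4) = -3.1920
Iteration 4:
  p = (12 - (-4)·-3.1920) / (5) = -0.1536
  q = (12 - (-2)·-0.1536) / (-4) = -2.9232

(-0.1536, -2.9232)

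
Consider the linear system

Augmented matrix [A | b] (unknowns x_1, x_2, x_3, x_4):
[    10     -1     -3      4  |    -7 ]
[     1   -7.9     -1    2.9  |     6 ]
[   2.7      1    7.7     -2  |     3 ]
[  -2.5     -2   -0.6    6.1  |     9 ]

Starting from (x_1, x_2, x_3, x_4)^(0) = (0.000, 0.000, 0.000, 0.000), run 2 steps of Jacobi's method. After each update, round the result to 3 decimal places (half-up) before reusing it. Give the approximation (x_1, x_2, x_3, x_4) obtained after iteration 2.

Iteration 1:
  x_1 = (-7 - (-1)·0.000 - (-3)·0.000 - (4)·0.000) / (10) = -0.700
  x_2 = (6 - (1)·0.000 - (-1)·0.000 - (2.9)·0.000) / (-7.9) = -0.759
  x_3 = (3 - (2.7)·0.000 - (1)·0.000 - (-2)·0.000) / (7.7) = 0.390
  x_4 = (9 - (-2.5)·0.000 - (-2)·0.000 - (-0.6)·0.000) / (6.1) = 1.475
Iteration 2:
  x_1 = (-7 - (-1)·-0.759 - (-3)·0.390 - (4)·1.475) / (10) = -1.249
  x_2 = (6 - (1)·-0.700 - (-1)·0.390 - (2.9)·1.475) / (-7.9) = -0.356
  x_3 = (3 - (2.7)·-0.700 - (1)·-0.759 - (-2)·1.475) / (7.7) = 1.117
  x_4 = (9 - (-2.5)·-0.700 - (-2)·-0.759 - (-0.6)·0.390) / (6.1) = 0.978

(-1.249, -0.356, 1.117, 0.978)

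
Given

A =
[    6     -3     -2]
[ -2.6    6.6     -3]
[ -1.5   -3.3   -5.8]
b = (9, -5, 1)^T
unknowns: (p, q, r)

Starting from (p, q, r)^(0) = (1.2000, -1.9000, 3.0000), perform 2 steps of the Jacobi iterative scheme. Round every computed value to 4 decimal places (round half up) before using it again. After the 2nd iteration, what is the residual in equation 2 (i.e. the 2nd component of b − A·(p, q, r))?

Iteration 1:
  p = (9 - (-3)·-1.9000 - (-2)·3.0000) / (6) = 1.5500
  q = (-5 - (-2.6)·1.2000 - (-3)·3.0000) / (6.6) = 1.0788
  r = (1 - (-1.5)·1.2000 - (-3.3)·-1.9000) / (-5.8) = 0.5983
Iteration 2:
  p = (9 - (-3)·1.0788 - (-2)·0.5983) / (6) = 2.2388
  q = (-5 - (-2.6)·1.5500 - (-3)·0.5983) / (6.6) = 0.1250
  r = (1 - (-1.5)·1.5500 - (-3.3)·1.0788) / (-5.8) = -1.1871
Residual b − A·x = (-6.4320, -3.5654, -2.1145)

-3.5654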